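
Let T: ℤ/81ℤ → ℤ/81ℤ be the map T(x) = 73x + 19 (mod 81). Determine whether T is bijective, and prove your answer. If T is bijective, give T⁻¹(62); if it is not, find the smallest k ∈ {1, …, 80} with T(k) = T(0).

If T(u) = T(v), then 73u ≡ 73v (mod 81). Because gcd(73, 81) = 1, we may cancel 73 to get u ≡ v (mod 81).
We now compute 73⁻¹ mod 81 explicitly. Euclid's algorithm: 81 = 1·73 + 8, 73 = 9·8 + 1; back-substituting gives 1 = 10·73 − 9·81, so 73⁻¹ ≡ 10 (mod 81).
Then y ↦ 10(y − 19) is a two-sided inverse to T, so every y ∈ ℤ/81ℤ has a preimage.
So T is bijective.
Since T is bijective, we compute T⁻¹(62): solve 73x + 19 ≡ 62 (mod 81), i.e. 73x ≡ 43 (mod 81).
Multiplying by 73⁻¹ = 10 gives x ≡ 10·43 = 430 = 5·81 + 25 ≡ 25 (mod 81).
Check: T(25) = 73·25 + 19 = 1844 = 22·81 + 62 ≡ 62 (mod 81).

25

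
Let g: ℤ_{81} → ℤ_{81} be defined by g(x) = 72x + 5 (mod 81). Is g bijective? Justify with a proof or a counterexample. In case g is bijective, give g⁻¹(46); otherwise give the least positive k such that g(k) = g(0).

9

Recall that injectivity means: for all x_1, x_2 in the domain, g(x_1) = g(x_2) implies x_1 = x_2.
We have gcd(72, 81) = 9 > 1. Taking x_1 = 0 and x_2 = 9: g(0) = 5 and g(9) = 72·9 + 5 = 653 ≡ 5 (mod 81).
So g(0) = g(9) while 0 ≠ 9, so g is not injective, hence not bijective.
Since g is not bijective, we find the least positive k with g(k) = g(0): this means 72k ≡ 0 (mod 81), i.e. 81 ∣ 72k. Since gcd(72, 81) = 9, dividing through by 9 this holds exactly when 9 ∣ 8k, and as gcd(8, 9) = 1, exactly when 9 ∣ k.
The smallest positive such k is 9.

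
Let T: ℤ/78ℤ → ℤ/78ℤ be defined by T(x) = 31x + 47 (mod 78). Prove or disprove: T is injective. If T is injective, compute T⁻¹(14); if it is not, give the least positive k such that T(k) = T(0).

9

By definition, injectivity means: for all x_1, x_2 in the domain, T(x_1) = T(x_2) implies x_1 = x_2.
If T(x_1) = T(x_2), then 31x_1 ≡ 31x_2 (mod 78). Because gcd(31, 78) = 1, we may cancel 31 to get x_1 ≡ x_2 (mod 78).
Thus T is injective.
We now compute 31⁻¹ mod 78 explicitly. Euclid's algorithm: 78 = 2·31 + 16, 31 = 1·16 + 15, 16 = 1·15 + 1; back-substituting gives 1 = 73·31 − 29·78, so 31⁻¹ ≡ 73 (mod 78).
Since T is injective, we find T⁻¹(14): we need 31x ≡ 14 − 47 ≡ 45 (mod 78). Using 31⁻¹ = 73: x ≡ 73·45 = 3285 = 42·78 + 9, so x = 9.
Check: T(9) = 31·9 + 47 = 326 = 4·78 + 14 ≡ 14 (mod 78).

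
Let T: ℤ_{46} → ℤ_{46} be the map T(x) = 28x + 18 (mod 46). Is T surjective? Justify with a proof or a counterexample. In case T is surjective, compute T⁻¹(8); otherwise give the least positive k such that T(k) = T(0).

23

Since gcd(28, 46) = 2, we have 28x ≡ 0 (mod 2) for all x, so T(x) ≡ 0 (mod 2).
But 1 ≢ 0 (mod 2), so 1 ∈ ℤ_{46} has no preimage. Therefore T is not surjective.
Since T is not surjective, we find the least positive k with T(k) = T(0): this means 28k ≡ 0 (mod 46), i.e. 46 ∣ 28k. Since gcd(28, 46) = 2, dividing through by 2 this holds exactly when 23 ∣ 14k, and as gcd(14, 23) = 1, exactly when 23 ∣ k.
The smallest positive such k is 23.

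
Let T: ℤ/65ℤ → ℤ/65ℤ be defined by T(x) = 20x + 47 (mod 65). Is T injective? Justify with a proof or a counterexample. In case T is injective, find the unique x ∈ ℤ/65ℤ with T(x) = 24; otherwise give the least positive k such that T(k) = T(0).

13

We have gcd(20, 65) = 5 > 1. Taking a = 0 and b = 13: T(0) = 47 and T(13) = 20·13 + 47 = 307 ≡ 47 (mod 65).
So T(0) = T(13) while 0 ≠ 13, therefore T is not injective.
Since T is not injective, we find the least positive k with T(k) = T(0): this means 20k ≡ 0 (mod 65), i.e. 65 ∣ 20k. Since gcd(20, 65) = 5, dividing through by 5 this holds exactly when 13 ∣ 4k, and as gcd(4, 13) = 1, exactly when 13 ∣ k.
The smallest positive such k is 13.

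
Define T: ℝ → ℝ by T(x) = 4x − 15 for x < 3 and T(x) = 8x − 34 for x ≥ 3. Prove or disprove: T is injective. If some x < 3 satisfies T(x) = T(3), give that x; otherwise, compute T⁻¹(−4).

5/4

Both pieces are strictly increasing (slopes 4 and 8), so each is injective on its own interval.
The left piece maps (−∞, 3) onto (−∞, −3); the right piece maps [3, ∞) onto [−10, ∞).
These images overlap. In particular T(3) = −10 (right piece), and solving 4x − 15 = −10 on the left piece gives x = 5/4 < 3.
So T(5/4) = T(3) with 5/4 ≠ 3, and T is not injective. This x = 5/4 is the requested value below 3.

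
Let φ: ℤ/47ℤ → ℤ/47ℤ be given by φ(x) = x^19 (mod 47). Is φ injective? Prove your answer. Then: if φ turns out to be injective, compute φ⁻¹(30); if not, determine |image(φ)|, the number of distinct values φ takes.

10

Since 47 is prime, the nonzero elements of ℤ/47ℤ form a cyclic group of order 46.
As gcd(19, 46) = 1, raising to the 19th power is a bijection on this group: if u^19 ≡ v^19 then (uv^{−1})^19 = 1, and the only element of order dividing gcd(19, 46) = 1 is 1, so u = v.
With φ(0) = 0 this makes φ injective on all of ℤ/47ℤ, hence bijective (finite equal-size domain and codomain). In particular φ is injective.
Since φ is injective, we find the preimage of 30. The inverse of x ↦ x^19 on (ℤ/47ℤ)^× is x ↦ x^17, because 19·17 = 323 = 7·46 + 1 ≡ 1 (mod 46) and x^{46} = 1 for x ≠ 0 (Fermat). So φ⁻¹(30) = 30^17 mod 47.
Repeated squaring mod 47: 30^1 ≡ 30, 30^2 ≡ 30² = 900 ≡ 7, 30^4 ≡ 7² = 49 ≡ 2, 30^8 ≡ 2² = 4, 30^16 ≡ 4² = 16. Since 17 = 16 + 1, 30^17 ≡ 16·30: 16·30 = 480 ≡ 10. So 30^17 ≡ 10 (mod 47).
Hence φ⁻¹(30) = 10.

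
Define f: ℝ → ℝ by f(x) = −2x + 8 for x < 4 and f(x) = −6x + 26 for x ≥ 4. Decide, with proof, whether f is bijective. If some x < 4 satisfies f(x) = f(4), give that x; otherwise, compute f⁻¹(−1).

3

Both pieces are strictly decreasing (slopes −2 and −6), so each is injective on its own interval.
The left piece maps (−∞, 4) onto (0, ∞); the right piece maps [4, ∞) onto (−∞, 2].
These images overlap. In particular f(4) = 2 (right piece), and solving −2x + 8 = 2 on the left piece gives x = 3 < 4.
So f(3) = f(4) with 3 ≠ 4, and f is not injective, hence not bijective. This x = 3 is the requested value below 4.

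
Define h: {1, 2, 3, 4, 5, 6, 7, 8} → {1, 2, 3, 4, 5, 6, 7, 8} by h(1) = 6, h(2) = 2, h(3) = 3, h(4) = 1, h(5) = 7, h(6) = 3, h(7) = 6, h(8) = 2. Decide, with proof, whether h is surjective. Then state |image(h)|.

5

No element maps to 4, so h is not surjective.
The image of h is {1, 2, 3, 6, 7}, which has 5 elements.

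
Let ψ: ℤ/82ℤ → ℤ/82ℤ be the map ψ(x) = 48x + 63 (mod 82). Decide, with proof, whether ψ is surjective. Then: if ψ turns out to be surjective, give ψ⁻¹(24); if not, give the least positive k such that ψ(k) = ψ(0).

41

Recall that surjectivity means every element of the codomain has a preimage under ψ.
Since gcd(48, 82) = 2, we have 48x ≡ 0 (mod 2) for all x, so ψ(x) ≡ 1 (mod 2).
But 0 ≢ 1 (mod 2), so 0 ∈ ℤ/82ℤ has no preimage. Hence ψ is not surjective.
Since ψ is not surjective, we find the least positive k with ψ(k) = ψ(0): this means 48k ≡ 0 (mod 82), i.e. 82 ∣ 48k. Since gcd(48, 82) = 2, dividing through by 2 this holds exactly when 41 ∣ 24k, and as gcd(24, 41) = 1, exactly when 41 ∣ k.
The smallest positive such k is 41.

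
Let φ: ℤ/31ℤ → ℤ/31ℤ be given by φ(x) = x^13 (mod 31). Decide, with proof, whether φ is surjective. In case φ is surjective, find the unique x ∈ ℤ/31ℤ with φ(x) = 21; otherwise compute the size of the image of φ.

Since 31 is prime, the nonzero elements of ℤ/31ℤ form a cyclic group of order 30.
As gcd(13, 30) = 1, raising to the 13th power is a bijection on this group: if s^13 ≡ t^13 then (st^{−1})^13 = 1, and the only element of order dividing gcd(13, 30) = 1 is 1, so s = t.
With φ(0) = 0 this makes φ injective on all of ℤ/31ℤ, hence bijective (finite equal-size domain and codomain). In particular φ is surjective.
Since φ is surjective, we find the preimage of 21. The inverse of x ↦ x^13 on (ℤ/31ℤ)^× is x ↦ x^7, because 13·7 = 91 = 3·30 + 1 ≡ 1 (mod 30) and x^{30} = 1 for x ≠ 0 (Fermat). So φ⁻¹(21) = 21^7 mod 31.
Repeated squaring mod 31: 21^1 ≡ 21, 21^2 ≡ 21² = 441 ≡ 7, 21^4 ≡ 7² = 49 ≡ 18. Since 7 = 4 + 2 + 1, 21^7 ≡ 18·7·21: 18·7 = 126 ≡ 2, then 2·21 = 42 ≡ 11. So 21^7 ≡ 11 (mod 31).
Hence φ⁻¹(21) = 11.

11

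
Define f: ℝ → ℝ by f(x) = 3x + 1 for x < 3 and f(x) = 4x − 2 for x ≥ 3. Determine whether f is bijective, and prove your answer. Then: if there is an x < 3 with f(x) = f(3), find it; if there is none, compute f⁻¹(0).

-1/3

Both pieces are strictly increasing (slopes 3 and 4), so each is injective on its own interval.
The left piece maps (−∞, 3) onto (−∞, 10); the right piece maps [3, ∞) onto [10, ∞).
Since 10 = 10, the images partition ℝ: f is injective and surjective, hence bijective.
Because the two images are disjoint, no x < 3 has f(x) = f(3), so we compute f⁻¹(0): 0 lies in (−∞, 10), so solve 3x + 1 = 0: x = (0 − 1)/3 = −1/3.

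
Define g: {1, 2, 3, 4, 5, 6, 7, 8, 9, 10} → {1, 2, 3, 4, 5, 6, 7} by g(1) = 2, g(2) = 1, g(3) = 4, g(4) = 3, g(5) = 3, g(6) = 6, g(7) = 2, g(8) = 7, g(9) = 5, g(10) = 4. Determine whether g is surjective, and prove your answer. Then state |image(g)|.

Every element of the codomain has a preimage: 1 = g(2), 2 = g(1), 3 = g(4), 4 = g(3), 5 = g(9), 6 = g(6), 7 = g(8).
Thus g is surjective.
The image of g is {1, 2, 3, 4, 5, 6, 7}, which has 7 elements.

7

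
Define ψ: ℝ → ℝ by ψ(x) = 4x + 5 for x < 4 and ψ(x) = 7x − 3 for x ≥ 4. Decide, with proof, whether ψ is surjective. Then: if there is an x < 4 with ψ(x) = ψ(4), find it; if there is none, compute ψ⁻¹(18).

13/4

Both pieces are strictly increasing (slopes 4 and 7), so each is injective on its own interval.
The left piece maps (−∞, 4) onto (−∞, 21); the right piece maps [4, ∞) onto [25, ∞).
The union (−∞, 21) ∪ [25, ∞) omits the interval between 21 and 25; in particular 21 has no preimage. So ψ is not surjective.
Because the two images are disjoint, no x < 4 has ψ(x) = ψ(4), so we compute ψ⁻¹(18): 18 lies in (−∞, 21), so solve 4x + 5 = 18: x = (18 − 5)/4 = 13/4.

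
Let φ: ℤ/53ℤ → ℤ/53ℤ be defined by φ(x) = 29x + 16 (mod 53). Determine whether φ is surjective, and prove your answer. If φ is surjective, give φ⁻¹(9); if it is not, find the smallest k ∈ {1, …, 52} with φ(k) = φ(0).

29

Recall: φ is surjective if every y in the codomain equals φ(x) for some x in the domain.
Since gcd(29, 53) = 1, 29 is invertible modulo 53. Euclid's algorithm: 53 = 1·29 + 24, 29 = 1·24 + 5, 24 = 4·5 + 4, 5 = 1·4 + 1; back-substituting gives 1 = 11·29 − 6·53, so 29⁻¹ ≡ 11 (mod 53).
Then y ↦ 11(y − 16) is a two-sided inverse to φ, so every y ∈ ℤ/53ℤ has a preimage.
Therefore φ is surjective.
Since φ is surjective, we find φ⁻¹(9): we need 29x ≡ 9 − 16 ≡ 46 (mod 53). Using 29⁻¹ = 11: x ≡ 11·46 = 506 = 9·53 + 29, so x = 29.
Check: φ(29) = 29·29 + 16 = 857 = 16·53 + 9 ≡ 9 (mod 53).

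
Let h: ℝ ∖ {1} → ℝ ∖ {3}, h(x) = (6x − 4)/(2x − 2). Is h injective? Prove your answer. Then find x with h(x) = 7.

Suppose h(s) = h(t). Cross-multiplying: (6s − 4)(2t − 2) = (6t − 4)(2s − 2).
Expanding both sides and cancelling the symmetric terms leaves −4·(s − t) = 0. Since −4 ≠ 0, s = t. So h is injective.
Solving h(x) = 7: cross-multiplying gives 6x − 4 = 7(2x − 2), which rearranges to −8x = −10, so x = 5/4.

5/4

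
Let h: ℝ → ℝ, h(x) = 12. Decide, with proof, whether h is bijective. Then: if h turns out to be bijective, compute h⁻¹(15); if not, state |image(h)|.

Recall: h is injective if h(u) = h(v) implies u = v.
h(0) = 12 = h(1) with 0 ≠ 1, so h is not injective, hence not bijective.
Since h is not bijective, we state |image(h)|: the image of h is {12}, which has 1 element.

1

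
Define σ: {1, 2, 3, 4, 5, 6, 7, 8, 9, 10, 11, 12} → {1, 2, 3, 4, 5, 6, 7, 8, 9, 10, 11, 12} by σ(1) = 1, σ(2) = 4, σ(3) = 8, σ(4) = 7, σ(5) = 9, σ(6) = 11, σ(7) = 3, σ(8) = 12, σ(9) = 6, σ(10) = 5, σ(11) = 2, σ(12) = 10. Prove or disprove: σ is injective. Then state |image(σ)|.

The values σ(1), …, σ(12) are 1, 4, 8, 7, 9, 11, 3, 12, 6, 5, 2, 10 — all distinct.
So σ(a) = σ(b) only when a = b, and σ is injective.
The image of σ is {1, 2, 3, 4, 5, 6, 7, 8, 9, 10, 11, 12}, which has 12 elements.

12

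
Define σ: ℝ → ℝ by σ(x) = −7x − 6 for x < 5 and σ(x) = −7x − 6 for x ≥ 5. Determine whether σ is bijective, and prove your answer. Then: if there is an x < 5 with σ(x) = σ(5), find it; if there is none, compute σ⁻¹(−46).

40/7

Both pieces are strictly decreasing (slopes −7 and −7), so each is injective on its own interval.
The left piece maps (−∞, 5) onto (−41, ∞); the right piece maps [5, ∞) onto (−∞, −41].
Since −41 = −41, the images partition ℝ: σ is injective and surjective, hence bijective.
Because the two images are disjoint, no x < 5 has σ(x) = σ(5), so we compute σ⁻¹(−46): −46 lies in (−∞, −41], so solve −7x − 6 = −46: x = (−46 + 6)/(−7) = 40/7.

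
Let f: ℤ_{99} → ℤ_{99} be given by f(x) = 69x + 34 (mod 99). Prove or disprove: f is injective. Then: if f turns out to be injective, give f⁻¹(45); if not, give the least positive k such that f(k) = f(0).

33

By definition, f is injective if f(s) = f(t) implies s = t.
We have gcd(69, 99) = 3 > 1. Taking s = 0 and t = 33: f(0) = 34 and f(33) = 69·33 + 34 = 2311 ≡ 34 (mod 99).
So f(0) = f(33) while 0 ≠ 33, thus f is not injective.
Since f is not injective, we find the least positive k with f(k) = f(0): this means 69k ≡ 0 (mod 99), i.e. 99 ∣ 69k. Since gcd(69, 99) = 3, dividing through by 3 this holds exactly when 33 ∣ 23k, and as gcd(23, 33) = 1, exactly when 33 ∣ k.
The smallest positive such k is 33.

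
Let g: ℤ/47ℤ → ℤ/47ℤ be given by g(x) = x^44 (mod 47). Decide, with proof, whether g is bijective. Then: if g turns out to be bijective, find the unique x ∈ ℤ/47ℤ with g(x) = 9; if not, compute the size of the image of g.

g(23): Repeated squaring mod 47: 23^1 ≡ 23, 23^2 ≡ 23² = 529 ≡ 12, 23^4 ≡ 12² = 144 ≡ 3, 23^8 ≡ 3² = 9, 23^16 ≡ 9² = 81 ≡ 34, 23^32 ≡ 34² = 1156 ≡ 28. Since 44 = 32 + 8 + 4, 23^44 ≡ 28·9·3: 28·9 = 252 ≡ 17, then 17·3 = 51 ≡ 4. So 23^44 ≡ 4 (mod 47).
g(24): Repeated squaring mod 47: 24^1 ≡ 24, 24^2 ≡ 24² = 576 ≡ 12, 24^4 ≡ 12² = 144 ≡ 3, 24^8 ≡ 3² = 9, 24^16 ≡ 9² = 81 ≡ 34, 24^32 ≡ 34² = 1156 ≡ 28. Since 44 = 32 + 8 + 4, 24^44 ≡ 28·9·3: 28·9 = 252 ≡ 17, then 17·3 = 51 ≡ 4. So 24^44 ≡ 4 (mod 47).
So g(23) = g(24) = 4 while 23 ≠ 24, so g is not injective, hence not bijective.
Since g is not bijective, we determine |image(g)|. Computing x^44 mod 47 for each x (by repeated squaring, reducing mod 47 at every step), the values g(0), g(1), …, g(46) are: 0, 1, 12, 21, 3, 32, 17, 24, 36, 18, 8, 7, 16, 42, 6, 14, 9, 27, 28, 25, 2, 34, 37, 4, 4, 37, 34, 2, 25, 28, 27, 9, 14, 6, 42, 16, 7, 8, 18, 36, 24, 17, 32, 3, 21, 12, 1.
The distinct values are {0, 1, 2, 3, 4, 6, 7, 8, 9, 12, 14, 16, 17, 18, 21, 24, 25, 27, 28, 32, 34, 36, 37, 42}; there are 24 of them.

24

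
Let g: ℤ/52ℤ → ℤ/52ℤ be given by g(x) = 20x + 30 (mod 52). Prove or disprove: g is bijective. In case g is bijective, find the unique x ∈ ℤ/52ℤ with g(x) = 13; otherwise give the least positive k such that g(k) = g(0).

13

Recall: g is injective when g(s) = g(t) forces s = t.
We have gcd(20, 52) = 4 > 1. Taking s = 0 and t = 13: g(0) = 30 and g(13) = 20·13 + 30 = 290 ≡ 30 (mod 52).
So g(0) = g(13) while 0 ≠ 13, thus g is not injective, hence not bijective.
Since g is not bijective, we find the least positive k with g(k) = g(0): this means 20k ≡ 0 (mod 52), i.e. 52 ∣ 20k. Since gcd(20, 52) = 4, dividing through by 4 this holds exactly when 13 ∣ 5k, and as gcd(5, 13) = 1, exactly when 13 ∣ k.
The smallest positive such k is 13.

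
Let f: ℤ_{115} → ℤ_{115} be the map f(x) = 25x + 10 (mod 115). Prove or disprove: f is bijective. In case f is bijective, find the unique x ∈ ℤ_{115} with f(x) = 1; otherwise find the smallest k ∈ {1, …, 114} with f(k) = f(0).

23

Recall that f is injective if f(u) = f(v) implies u = v.
We have gcd(25, 115) = 5 > 1. Taking u = 0 and v = 23: f(0) = 10 and f(23) = 25·23 + 10 = 585 ≡ 10 (mod 115).
So f(0) = f(23) while 0 ≠ 23, so f is not injective, hence not bijective.
Since f is not bijective, we find the least positive k with f(k) = f(0): this means 25k ≡ 0 (mod 115), i.e. 115 ∣ 25k. Since gcd(25, 115) = 5, dividing through by 5 this holds exactly when 23 ∣ 5k, and as gcd(5, 23) = 1, exactly when 23 ∣ k.
The smallest positive such k is 23.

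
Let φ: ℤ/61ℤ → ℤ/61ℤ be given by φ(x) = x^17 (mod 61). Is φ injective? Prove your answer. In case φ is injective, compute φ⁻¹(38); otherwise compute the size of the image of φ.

Since 61 is prime, the nonzero elements of ℤ/61ℤ form a cyclic group of order 60.
As gcd(17, 60) = 1, raising to the 17th power is a bijection on this group: if x_1^17 ≡ x_2^17 then (x_1x_2^{−1})^17 = 1, and the only element of order dividing gcd(17, 60) = 1 is 1, so x_1 = x_2.
With φ(0) = 0 this makes φ injective on all of ℤ/61ℤ, hence bijective (finite equal-size domain and codomain). In particular φ is injective.
Since φ is injective, we find the preimage of 38. The inverse of x ↦ x^17 on (ℤ/61ℤ)^× is x ↦ x^53, because 17·53 = 901 = 15·60 + 1 ≡ 1 (mod 60) and x^{60} = 1 for x ≠ 0 (Fermat). So φ⁻¹(38) = 38^53 mod 61.
Repeated squaring mod 61: 38^1 ≡ 38, 38^2 ≡ 38² = 1444 ≡ 41, 38^4 ≡ 41² = 1681 ≡ 34, 38^8 ≡ 34² = 1156 ≡ 58, 38^16 ≡ 58² = 3364 ≡ 9, 38^32 ≡ 9² = 81 ≡ 20. Since 53 = 32 + 16 + 4 + 1, 38^53 ≡ 20·9·34·38: 20·9 = 180 ≡ 58, then 58·34 = 1972 ≡ 20, then 20·38 = 760 ≡ 28. So 38^53 ≡ 28 (mod 61).
Hence φ⁻¹(38) = 28.

28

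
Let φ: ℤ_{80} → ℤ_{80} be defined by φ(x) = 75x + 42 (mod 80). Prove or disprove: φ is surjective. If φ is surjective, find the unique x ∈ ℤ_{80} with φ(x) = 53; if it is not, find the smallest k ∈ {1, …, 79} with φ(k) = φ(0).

16

By definition, surjectivity means every element of the codomain has a preimage under φ.
Since gcd(75, 80) = 5, we have 75x ≡ 0 (mod 5) for all x, so φ(x) ≡ 2 (mod 5).
But 0 ≢ 2 (mod 5), so 0 ∈ ℤ_{80} has no preimage. Therefore φ is not surjective.
Since φ is not surjective, we find the least positive k with φ(k) = φ(0): this means 75k ≡ 0 (mod 80), i.e. 80 ∣ 75k. Since gcd(75, 80) = 5, dividing through by 5 this holds exactly when 16 ∣ 15k, and as gcd(15, 16) = 1, exactly when 16 ∣ k.
The smallest positive such k is 16.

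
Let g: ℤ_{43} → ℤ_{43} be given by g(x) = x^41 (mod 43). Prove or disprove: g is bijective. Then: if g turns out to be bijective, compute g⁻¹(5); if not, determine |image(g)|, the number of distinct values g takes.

26

Since 43 is prime, the nonzero elements of ℤ_{43} form a cyclic group of order 42.
As gcd(41, 42) = 1, raising to the 41st power is a bijection on this group: if u^41 ≡ v^41 then (uv^{−1})^41 = 1, and the only element of order dividing gcd(41, 42) = 1 is 1, so u = v.
With g(0) = 0 this makes g injective on all of ℤ_{43}, hence bijective (finite equal-size domain and codomain). In particular g is bijective.
Since g is bijective, we find the preimage of 5. The inverse of x ↦ x^41 on (ℤ_{43})^× is x ↦ x^41, because 41·41 = 1681 = 40·42 + 1 ≡ 1 (mod 42) and x^{42} = 1 for x ≠ 0 (Fermat). So g⁻¹(5) = 5^41 mod 43.
Repeated squaring mod 43: 5^1 ≡ 5, 5^2 ≡ 5² = 25, 5^4 ≡ 25² = 625 ≡ 23, 5^8 ≡ 23² = 529 ≡ 13, 5^16 ≡ 13² = 169 ≡ 40, 5^32 ≡ 40² = 1600 ≡ 9. Since 41 = 32 + 8 + 1, 5^41 ≡ 9·13·5: 9·13 = 117 ≡ 31, then 31·5 = 155 ≡ 26. So 5^41 ≡ 26 (mod 43).
Hence g⁻¹(5) = 26.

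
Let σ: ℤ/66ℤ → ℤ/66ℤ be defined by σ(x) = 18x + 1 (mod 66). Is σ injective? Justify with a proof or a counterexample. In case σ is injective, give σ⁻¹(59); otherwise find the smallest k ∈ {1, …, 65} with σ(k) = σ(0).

By definition, injectivity means: for all u, v in the domain, σ(u) = σ(v) implies u = v.
We have gcd(18, 66) = 6 > 1. Taking u = 0 and v = 11: σ(0) = 1 and σ(11) = 18·11 + 1 = 199 ≡ 1 (mod 66).
So σ(0) = σ(11) while 0 ≠ 11, so σ is not injective.
Since σ is not injective, we find the least positive k with σ(k) = σ(0): this means 18k ≡ 0 (mod 66), i.e. 66 ∣ 18k. Since gcd(18, 66) = 6, dividing through by 6 this holds exactly when 11 ∣ 3k, and as gcd(3, 11) = 1, exactly when 11 ∣ k.
The smallest positive such k is 11.

11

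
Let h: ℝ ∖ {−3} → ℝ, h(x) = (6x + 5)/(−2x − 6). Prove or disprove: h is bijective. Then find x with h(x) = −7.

If h(x) = −3, cross-multiplying gives −2(6x + 5) = 6(−2x − 6), which simplifies to −10 = −36 — false.  So −3 has no preimage and h is not surjective.
Hence h is not bijective.
Solving h(x) = −7: cross-multiplying gives 6x + 5 = −7(−2x − 6), which rearranges to −8x = 37, so x = −37/8.

-37/8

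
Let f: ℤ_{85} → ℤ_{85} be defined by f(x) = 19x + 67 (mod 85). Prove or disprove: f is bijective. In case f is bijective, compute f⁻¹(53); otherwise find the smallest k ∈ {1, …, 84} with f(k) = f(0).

44

If f(s) = f(t), then 19s ≡ 19t (mod 85). Because gcd(19, 85) = 1, we may cancel 19 to get s ≡ t (mod 85).
We now compute 19⁻¹ mod 85 explicitly. Euclid's algorithm: 85 = 4·19 + 9, 19 = 2·9 + 1; back-substituting gives 1 = 9·19 − 2·85, so 19⁻¹ ≡ 9 (mod 85).
Then y ↦ 9(y − 67) is a two-sided inverse to f, so every y ∈ ℤ_{85} has a preimage.
Therefore f is bijective.
Since f is bijective, we find f⁻¹(53): we need 19x ≡ 53 − 67 ≡ 71 (mod 85). Using 19⁻¹ = 9: x ≡ 9·71 = 639 = 7·85 + 44, so x = 44.
Check: f(44) = 19·44 + 67 = 903 = 10·85 + 53 ≡ 53 (mod 85).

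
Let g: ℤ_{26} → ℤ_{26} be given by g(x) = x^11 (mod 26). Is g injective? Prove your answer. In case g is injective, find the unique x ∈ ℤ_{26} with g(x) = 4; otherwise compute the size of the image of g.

10

Computing x^11 mod 26 for each x (by repeated squaring, reducing mod 26 at every step), the values g(0), g(1), …, g(25) are: 0, 1, 20, 9, 10, 21, 24, 15, 18, 3, 4, 19, 12, 13, 14, 7, 22, 23, 8, 11, 2, 5, 16, 17, 6, 25.
Every element of ℤ_{26} appears exactly once in this list, so g is a bijection, and in particular injective.
Since g is injective, we read off the preimage of 4 from the same table: g(10) = 4, so g⁻¹(4) = 10.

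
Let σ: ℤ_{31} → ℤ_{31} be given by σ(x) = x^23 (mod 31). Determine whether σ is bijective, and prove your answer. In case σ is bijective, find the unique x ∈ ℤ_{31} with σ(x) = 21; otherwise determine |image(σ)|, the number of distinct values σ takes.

24

Since 31 is prime, the nonzero elements of ℤ_{31} form a cyclic group of order 30.
As gcd(23, 30) = 1, raising to the 23rd power is a bijection on this group: if s^23 ≡ t^23 then (st^{−1})^23 = 1, and the only element of order dividing gcd(23, 30) = 1 is 1, so s = t.
With σ(0) = 0 this makes σ injective on all of ℤ_{31}, hence bijective (finite equal-size domain and codomain). In particular σ is bijective.
Since σ is bijective, we find the preimage of 21. The inverse of x ↦ x^23 on (ℤ_{31})^× is x ↦ x^17, because 23·17 = 391 = 13·30 + 1 ≡ 1 (mod 30) and x^{30} = 1 for x ≠ 0 (Fermat). So σ⁻¹(21) = 21^17 mod 31.
Repeated squaring mod 31: 21^1 ≡ 21, 21^2 ≡ 21² = 441 ≡ 7, 21^4 ≡ 7² = 49 ≡ 18, 21^8 ≡ 18² = 324 ≡ 14, 21^16 ≡ 14² = 196 ≡ 10. Since 17 = 16 + 1, 21^17 ≡ 10·21: 10·21 = 210 ≡ 24. So 21^17 ≡ 24 (mod 31).
Hence σ⁻¹(21) = 24.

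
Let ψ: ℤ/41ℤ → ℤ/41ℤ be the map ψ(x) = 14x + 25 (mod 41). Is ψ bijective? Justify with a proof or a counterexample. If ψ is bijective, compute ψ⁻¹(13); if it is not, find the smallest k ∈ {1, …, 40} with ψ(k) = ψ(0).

5

If ψ(s) = ψ(t), then 14s ≡ 14t (mod 41). Because gcd(14, 41) = 1, we may cancel 14 to get s ≡ t (mod 41).
We now compute 14⁻¹ mod 41 explicitly. Euclid's algorithm: 41 = 2·14 + 13, 14 = 1·13 + 1; back-substituting gives 1 = 3·14 − 1·41, so 14⁻¹ ≡ 3 (mod 41).
Then y ↦ 3(y − 25) is a two-sided inverse to ψ, so every y ∈ ℤ/41ℤ has a preimage.
Hence ψ is bijective.
Since ψ is bijective, we find ψ⁻¹(13): we need 14x ≡ 13 − 25 ≡ 29 (mod 41). Using 14⁻¹ = 3: x ≡ 3·29 = 87 = 2·41 + 5, so x = 5.
Check: ψ(5) = 14·5 + 25 = 95 = 2·41 + 13 ≡ 13 (mod 41).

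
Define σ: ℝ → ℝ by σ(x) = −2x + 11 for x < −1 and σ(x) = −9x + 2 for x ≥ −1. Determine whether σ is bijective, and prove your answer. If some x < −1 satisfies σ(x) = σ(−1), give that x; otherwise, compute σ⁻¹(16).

-5/2

Both pieces are strictly decreasing (slopes −2 and −9), so each is injective on its own interval.
The left piece maps (−∞, −1) onto (13, ∞); the right piece maps [−1, ∞) onto (−∞, 11].
The images leave a gap (13 has no preimage), so σ is not surjective, hence not bijective.
Because the two images are disjoint, no x < −1 has σ(x) = σ(−1), so we compute σ⁻¹(16): 16 lies in (13, ∞), so solve −2x + 11 = 16: x = (16 − 11)/(−2) = −5/2.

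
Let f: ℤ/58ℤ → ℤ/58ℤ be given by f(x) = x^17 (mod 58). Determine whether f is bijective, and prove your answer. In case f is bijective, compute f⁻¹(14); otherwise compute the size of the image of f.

Computing x^17 mod 58 for each x (by repeated squaring, reducing mod 58 at every step), the values f(0), f(1), …, f(57) are: 0, 1, 50, 31, 6, 9, 42, 53, 10, 33, 44, 3, 12, 51, 40, 47, 36, 17, 26, 43, 54, 19, 34, 45, 20, 23, 56, 37, 28, 29, 30, 21, 2, 35, 38, 13, 24, 39, 4, 15, 32, 41, 22, 11, 18, 7, 46, 55, 14, 25, 48, 5, 16, 49, 52, 27, 8, 57.
Every element of ℤ/58ℤ appears exactly once in this list, so f is a bijection, and in particular bijective.
Since f is bijective, we read off the preimage of 14 from the same table: f(48) = 14, so f⁻¹(14) = 48.

48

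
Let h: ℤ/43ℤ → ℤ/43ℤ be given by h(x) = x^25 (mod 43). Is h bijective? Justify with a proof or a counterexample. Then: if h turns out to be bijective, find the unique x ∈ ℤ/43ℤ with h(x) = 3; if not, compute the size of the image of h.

20

Since 43 is prime, the nonzero elements of ℤ/43ℤ form a cyclic group of order 42.
As gcd(25, 42) = 1, raising to the 25th power is a bijection on this group: if u^25 ≡ v^25 then (uv^{−1})^25 = 1, and the only element of order dividing gcd(25, 42) = 1 is 1, so u = v.
With h(0) = 0 this makes h injective on all of ℤ/43ℤ, hence bijective (finite equal-size domain and codomain). In particular h is bijective.
Since h is bijective, we find the preimage of 3. The inverse of x ↦ x^25 on (ℤ/43ℤ)^× is x ↦ x^37, because 25·37 = 925 = 22·42 + 1 ≡ 1 (mod 42) and x^{42} = 1 for x ≠ 0 (Fermat). So h⁻¹(3) = 3^37 mod 43.
Repeated squaring mod 43: 3^1 ≡ 3, 3^2 ≡ 3² = 9, 3^4 ≡ 9² = 81 ≡ 38, 3^8 ≡ 38² = 1444 ≡ 25, 3^16 ≡ 25² = 625 ≡ 23, 3^32 ≡ 23² = 529 ≡ 13. Since 37 = 32 + 4 + 1, 3^37 ≡ 13·38·3: 13·38 = 494 ≡ 21, then 21·3 = 63 ≡ 20. So 3^37 ≡ 20 (mod 43).
Hence h⁻¹(3) = 20.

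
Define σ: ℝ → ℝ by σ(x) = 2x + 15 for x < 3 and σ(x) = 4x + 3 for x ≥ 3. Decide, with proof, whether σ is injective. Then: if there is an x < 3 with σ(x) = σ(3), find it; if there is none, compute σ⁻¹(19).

Both pieces are strictly increasing (slopes 2 and 4), so each is injective on its own interval.
The left piece maps (−∞, 3) onto (−∞, 21); the right piece maps [3, ∞) onto [15, ∞).
These images overlap. In particular σ(3) = 15 (right piece), and solving 2x + 15 = 15 on the left piece gives x = 0 < 3.
So σ(0) = σ(3) with 0 ≠ 3, and σ is not injective. This x = 0 is the requested value below 3.

0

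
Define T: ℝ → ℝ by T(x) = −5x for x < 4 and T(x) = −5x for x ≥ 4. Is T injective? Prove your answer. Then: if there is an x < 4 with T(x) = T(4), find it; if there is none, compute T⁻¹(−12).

12/5

Both pieces are strictly decreasing (slopes −5 and −5), so each is injective on its own interval.
The left piece maps (−∞, 4) onto (−20, ∞); the right piece maps [4, ∞) onto (−∞, −20].
These images are disjoint, so no value is attained by both pieces. Hence T is injective.
Because the two images are disjoint, no x < 4 has T(x) = T(4), so we compute T⁻¹(−12): −12 lies in (−20, ∞), so solve −5x = −12: x = (−12 − 0)/(−5) = 12/5.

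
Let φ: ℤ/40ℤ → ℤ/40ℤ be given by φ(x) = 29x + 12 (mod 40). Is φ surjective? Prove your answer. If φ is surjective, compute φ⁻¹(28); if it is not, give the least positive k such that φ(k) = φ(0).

Since gcd(29, 40) = 1, 29 is invertible modulo 40. Euclid's algorithm: 40 = 1·29 + 11, 29 = 2·11 + 7, 11 = 1·7 + 4, 7 = 1·4 + 3, 4 = 1·3 + 1; back-substituting gives 1 = 29·29 − 21·40, so 29⁻¹ ≡ 29 (mod 40).
Then y ↦ 29(y − 12) is a two-sided inverse to φ, so every y ∈ ℤ/40ℤ has a preimage.
Thus φ is surjective.
Since φ is surjective, we find φ⁻¹(28): we need 29x ≡ 28 − 12 ≡ 16 (mod 40). Using 29⁻¹ = 29: x ≡ 29·16 = 464 = 11·40 + 24, so x = 24.
Check: φ(24) = 29·24 + 12 = 708 = 17·40 + 28 ≡ 28 (mod 40).

24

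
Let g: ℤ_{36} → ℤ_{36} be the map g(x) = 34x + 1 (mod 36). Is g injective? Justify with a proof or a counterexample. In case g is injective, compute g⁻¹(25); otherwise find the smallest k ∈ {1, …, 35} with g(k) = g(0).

By definition, injectivity means: for all u, v in the domain, g(u) = g(v) implies u = v.
We have gcd(34, 36) = 2 > 1. Taking u = 0 and v = 18: g(0) = 1 and g(18) = 34·18 + 1 = 613 ≡ 1 (mod 36).
So g(0) = g(18) while 0 ≠ 18, therefore g is not injective.
Since g is not injective, we find the least positive k with g(k) = g(0): this means 34k ≡ 0 (mod 36), i.e. 36 ∣ 34k. Since gcd(34, 36) = 2, dividing through by 2 this holds exactly when 18 ∣ 17k, and as gcd(17, 18) = 1, exactly when 18 ∣ k.
The smallest positive such k is 18.

18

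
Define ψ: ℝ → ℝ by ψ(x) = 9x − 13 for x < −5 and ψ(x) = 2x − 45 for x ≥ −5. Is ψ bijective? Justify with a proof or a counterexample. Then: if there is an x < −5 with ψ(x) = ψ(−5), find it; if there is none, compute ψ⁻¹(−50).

-5/2

Both pieces are strictly increasing (slopes 9 and 2), so each is injective on its own interval.
The left piece maps (−∞, −5) onto (−∞, −58); the right piece maps [−5, ∞) onto [−55, ∞).
The images leave a gap (−58 has no preimage), so ψ is not surjective, hence not bijective.
Because the two images are disjoint, no x < −5 has ψ(x) = ψ(−5), so we compute ψ⁻¹(−50): −50 lies in [−55, ∞), so solve 2x − 45 = −50: x = (−50 + 45)/2 = −5/2.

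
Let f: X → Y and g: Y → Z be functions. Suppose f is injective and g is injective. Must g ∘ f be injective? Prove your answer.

Suppose (g ∘ f)(s) = (g ∘ f)(t), i.e. g(f(s)) = g(f(t)).
Since g is injective, f(s) = f(t). Since f is injective, s = t. Thus g ∘ f is injective.

injective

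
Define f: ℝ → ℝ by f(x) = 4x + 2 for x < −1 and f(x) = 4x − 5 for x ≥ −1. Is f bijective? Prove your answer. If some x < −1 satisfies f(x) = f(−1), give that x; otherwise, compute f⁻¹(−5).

Both pieces are strictly increasing (slopes 4 and 4), so each is injective on its own interval.
The left piece maps (−∞, −1) onto (−∞, −2); the right piece maps [−1, ∞) onto [−9, ∞).
These images overlap. In particular f(−1) = −9 (right piece), and solving 4x + 2 = −9 on the left piece gives x = −11/4 < −1.
So f(−11/4) = f(−1) with −11/4 ≠ −1, and f is not injective, hence not bijective. This x = −11/4 is the requested value below −1.

-11/4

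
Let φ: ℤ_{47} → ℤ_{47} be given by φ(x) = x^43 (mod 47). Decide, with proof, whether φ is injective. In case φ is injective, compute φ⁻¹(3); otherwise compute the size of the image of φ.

42

Since 47 is prime, the nonzero elements of ℤ_{47} form a cyclic group of order 46.
As gcd(43, 46) = 1, raising to the 43rd power is a bijection on this group: if u^43 ≡ v^43 then (uv^{−1})^43 = 1, and the only element of order dividing gcd(43, 46) = 1 is 1, so u = v.
With φ(0) = 0 this makes φ injective on all of ℤ_{47}, hence bijective (finite equal-size domain and codomain). In particular φ is injective.
Since φ is injective, we find the preimage of 3. The inverse of x ↦ x^43 on (ℤ_{47})^× is x ↦ x^15, because 43·15 = 645 = 14·46 + 1 ≡ 1 (mod 46) and x^{46} = 1 for x ≠ 0 (Fermat). So φ⁻¹(3) = 3^15 mod 47.
Repeated squaring mod 47: 3^1 ≡ 3, 3^2 ≡ 3² = 9, 3^4 ≡ 9² = 81 ≡ 34, 3^8 ≡ 34² = 1156 ≡ 28. Since 15 = 8 + 4 + 2 + 1, 3^15 ≡ 28·34·9·3: 28·34 = 952 ≡ 12, then 12·9 = 108 ≡ 14, then 14·3 = 42. So 3^15 ≡ 42 (mod 47).
Hence φ⁻¹(3) = 42.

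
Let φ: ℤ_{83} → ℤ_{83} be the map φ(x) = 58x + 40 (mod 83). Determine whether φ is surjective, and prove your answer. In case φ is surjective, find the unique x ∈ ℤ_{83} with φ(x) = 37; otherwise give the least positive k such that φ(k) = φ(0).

30

By definition, surjectivity means every element of the codomain has a preimage under φ.
Since gcd(58, 83) = 1, 58 is invertible modulo 83. Euclid's algorithm: 83 = 1·58 + 25, 58 = 2·25 + 8, 25 = 3·8 + 1; back-substituting gives 1 = 73·58 − 51·83, so 58⁻¹ ≡ 73 (mod 83).
For any y ∈ ℤ_{83}, x = 73(y − 40) mod 83 satisfies φ(x) = 58·73(y − 40) + 40 ≡ y (since 58·73 ≡ 1 mod 83). So every y has a preimage.
Thus φ is surjective.
Since φ is surjective, we compute φ⁻¹(37): solve 58x + 40 ≡ 37 (mod 83), i.e. 58x ≡ 80 (mod 83).
Multiplying by 58⁻¹ = 73 gives x ≡ 73·80 = 5840 = 70·83 + 30 ≡ 30 (mod 83).
Check: φ(30) = 58·30 + 40 = 1780 = 21·83 + 37 ≡ 37 (mod 83).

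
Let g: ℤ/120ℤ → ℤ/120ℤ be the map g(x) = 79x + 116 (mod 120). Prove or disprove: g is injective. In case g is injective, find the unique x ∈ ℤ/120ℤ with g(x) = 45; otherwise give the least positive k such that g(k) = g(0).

Suppose g(a) = g(b) in ℤ/120ℤ. Then 79a + 116 ≡ 79b + 116 (mod 120), thus 79(a − b) ≡ 0 (mod 120).
Since gcd(79, 120) = 1, 79 is invertible modulo 120, so a − b ≡ 0 (mod 120), i.e. a = b.
Therefore g is injective.
We now compute 79⁻¹ mod 120 explicitly. Euclid's algorithm: 120 = 1·79 + 41, 79 = 1·41 + 38, 41 = 1·38 + 3, 38 = 12·3 + 2, 3 = 1·2 + 1; back-substituting gives 1 = 79·79 − 52·120, so 79⁻¹ ≡ 79 (mod 120).
Since g is injective, we compute g⁻¹(45): solve 79x + 116 ≡ 45 (mod 120), i.e. 79x ≡ 49 (mod 120).
Multiplying by 79⁻¹ = 79 gives x ≡ 79·49 = 3871 = 32·120 + 31 ≡ 31 (mod 120).
Check: g(31) = 79·31 + 116 = 2565 = 21·120 + 45 ≡ 45 (mod 120).

31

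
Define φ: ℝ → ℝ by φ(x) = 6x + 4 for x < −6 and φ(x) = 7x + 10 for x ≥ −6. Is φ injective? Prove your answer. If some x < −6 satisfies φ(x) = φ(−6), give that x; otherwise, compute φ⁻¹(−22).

-32/7

Both pieces are strictly increasing (slopes 6 and 7), so each is injective on its own interval.
The left piece maps (−∞, −6) onto (−∞, −32); the right piece maps [−6, ∞) onto [−32, ∞).
These images are disjoint, so no value is attained by both pieces. Hence φ is injective.
Because the two images are disjoint, no x < −6 has φ(x) = φ(−6), so we compute φ⁻¹(−22): −22 lies in [−32, ∞), so solve 7x + 10 = −22: x = (−22 − 10)/7 = −32/7.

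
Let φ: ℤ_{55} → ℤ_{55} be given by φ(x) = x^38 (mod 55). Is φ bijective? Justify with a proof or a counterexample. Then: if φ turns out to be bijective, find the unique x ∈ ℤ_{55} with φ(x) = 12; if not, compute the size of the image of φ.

φ(3): Repeated squaring mod 55: 3^1 ≡ 3, 3^2 ≡ 3² = 9, 3^4 ≡ 9² = 81 ≡ 26, 3^8 ≡ 26² = 676 ≡ 16, 3^16 ≡ 16² = 256 ≡ 36, 3^32 ≡ 36² = 1296 ≡ 31. Since 38 = 32 + 4 + 2, 3^38 ≡ 31·26·9: 31·26 = 806 ≡ 36, then 36·9 = 324 ≡ 49. So 3^38 ≡ 49 (mod 55).
φ(8): Repeated squaring mod 55: 8^1 ≡ 8, 8^2 ≡ 8² = 64 ≡ 9, 8^4 ≡ 9² = 81 ≡ 26, 8^8 ≡ 26² = 676 ≡ 16, 8^16 ≡ 16² = 256 ≡ 36, 8^32 ≡ 36² = 1296 ≡ 31. Since 38 = 32 + 4 + 2, 8^38 ≡ 31·26·9: 31·26 = 806 ≡ 36, then 36·9 = 324 ≡ 49. So 8^38 ≡ 49 (mod 55).
So φ(3) = φ(8) = 49 while 3 ≠ 8, so φ is not injective, hence not bijective.
Since φ is not bijective, we determine |image(φ)|. Computing x^38 mod 55 for each x (by repeated squaring, reducing mod 55 at every step), the values φ(0), φ(1), …, φ(54) are: 0, 1, 14, 49, 31, 15, 26, 9, 49, 36, 45, 11, 34, 14, 16, 20, 26, 4, 9, 16, 25, 1, 44, 34, 36, 5, 31, 4, 4, 31, 5, 36, 34, 44, 1, 25, 16, 9, 4, 26, 20, 16, 14, 34, 11, 45, 36, 49, 9, 26, 15, 31, 49, 14, 1.
The distinct values are {0, 1, 4, 5, 9, 11, 14, 15, 16, 20, 25, 26, 31, 34, 36, 44, 45, 49}; there are 18 of them.

18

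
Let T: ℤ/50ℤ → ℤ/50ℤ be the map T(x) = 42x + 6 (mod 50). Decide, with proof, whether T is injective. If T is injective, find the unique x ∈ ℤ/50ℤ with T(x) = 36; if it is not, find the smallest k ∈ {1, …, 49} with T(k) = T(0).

Recall that T is injective if T(x_1) = T(x_2) implies x_1 = x_2.
We have gcd(42, 50) = 2 > 1. Taking x_1 = 0 and x_2 = 25: T(0) = 6 and T(25) = 42·25 + 6 = 1056 ≡ 6 (mod 50).
So T(0) = T(25) while 0 ≠ 25, so T is not injective.
Since T is not injective, we find the least positive k with T(k) = T(0): this means 42k ≡ 0 (mod 50), i.e. 50 ∣ 42k. Since gcd(42, 50) = 2, dividing through by 2 this holds exactly when 25 ∣ 21k, and as gcd(21, 25) = 1, exactly when 25 ∣ k.
The smallest positive such k is 25.

25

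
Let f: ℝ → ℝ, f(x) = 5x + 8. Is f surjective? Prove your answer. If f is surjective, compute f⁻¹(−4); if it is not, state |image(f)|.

-12/5

By definition, surjectivity means every element of the codomain has a preimage under f.
For any y ∈ ℝ, x = (y − 8)/5 satisfies f(x) = y.
So f is surjective.
Since f is surjective, we compute f⁻¹(−4) = (−4 − 8)/5 = −12/5.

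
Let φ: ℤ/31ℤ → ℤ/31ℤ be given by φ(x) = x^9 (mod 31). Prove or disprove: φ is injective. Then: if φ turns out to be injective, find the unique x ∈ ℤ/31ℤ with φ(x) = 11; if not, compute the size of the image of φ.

φ(1) = 1^9 = 1.
φ(5): Repeated squaring mod 31: 5^1 ≡ 5, 5^2 ≡ 5² = 25, 5^4 ≡ 25² = 625 ≡ 5, 5^8 ≡ 5² = 25. Since 9 = 8 + 1, 5^9 ≡ 25·5: 25·5 = 125 ≡ 1. So 5^9 ≡ 1 (mod 31).
So φ(1) = φ(5) = 1 while 1 ≠ 5, so φ is not injective.
Since φ is not injective, we determine |image(φ)|. Computing x^9 mod 31 for each x (by repeated squaring, reducing mod 31 at every step), the values φ(0), φ(1), …, φ(30) are: 0, 1, 16, 29, 8, 1, 30, 8, 4, 4, 16, 23, 15, 29, 4, 29, 2, 27, 2, 16, 8, 15, 27, 27, 23, 1, 30, 23, 2, 15, 30.
The distinct values are {0, 1, 2, 4, 8, 15, 16, 23, 27, 29, 30}; there are 11 of them.

11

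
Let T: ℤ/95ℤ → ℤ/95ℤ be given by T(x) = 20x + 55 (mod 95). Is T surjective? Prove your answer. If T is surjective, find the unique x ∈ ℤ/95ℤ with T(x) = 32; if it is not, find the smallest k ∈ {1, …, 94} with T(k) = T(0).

Since gcd(20, 95) = 5, we have 20x ≡ 0 (mod 5) for all x, so T(x) ≡ 0 (mod 5).
But 1 ≢ 0 (mod 5), so 1 ∈ ℤ/95ℤ has no preimage. Hence T is not surjective.
Since T is not surjective, we find the least positive k with T(k) = T(0): this means 20k ≡ 0 (mod 95), i.e. 95 ∣ 20k. Since gcd(20, 95) = 5, dividing through by 5 this holds exactly when 19 ∣ 4k, and as gcd(4, 19) = 1, exactly when 19 ∣ k.
The smallest positive such k is 19.

19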